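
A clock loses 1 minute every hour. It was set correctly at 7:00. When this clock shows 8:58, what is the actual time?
For every 60 true minutes, the faulty clock advances 59 minutes, so 1 faulty-clock minute corresponds to 60/59 true minutes.
From 7:00 to 8:58 on the faulty dial is 118 minutes.
True elapsed: 118 x 60/59 = 120 minutes = 2 hours.
True time: 7:00 + 2 hours = 9:00.

Final answer: 9:00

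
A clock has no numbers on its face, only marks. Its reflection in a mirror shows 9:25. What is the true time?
Reflection across the vertical (12-6) axis maps a hand at angle A degrees to (360 - A) degrees, which sends a reading of T minutes past 12:00 to (720 - T) minutes past 12:00.
Mirror reads 9:25 = 565 minutes past 12:00.
Actual time: (720 - 565) mod 720 = 155 minutes = 2:35.

Final answer: 2:35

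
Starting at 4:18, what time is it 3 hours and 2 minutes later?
Starting time: 4:18
Adding 2 minutes to 18 minutes: 18 + 2 = 20 minutes
Adding 3 hours: 4 + 3 = 7
Final time: 7:20

Final answer: 7:20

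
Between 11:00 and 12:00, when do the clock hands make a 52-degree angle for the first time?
At t minutes past 11:00, the hour hand is at 30 x 11 + 0.5t degrees and the minute hand is at 6t degrees.
The smaller angle between them is 52 degrees when |30H - 5.5t| = 52 or |30H - 5.5t| = 308.
With H = 11, solve 30 x 11 - 5.5t = +/- target for each target:
  t = (30 x 11 - 52) / 5.5 = 50.55
  t = (30 x 11 + 52) / 5.5 = 69.45 (outside (0, 60))
  t = (30 x 11 - 308) / 5.5 = 4
  t = (30 x 11 + 308) / 5.5 = 116 (outside (0, 60))
Valid solutions in (0, 60): {4, 50.55} minutes.
The first occurrence is t = 4 minutes.
The hands form a 52-degree angle at 4 minutes past 11:00.

Final answer: 4 minutes past 11:00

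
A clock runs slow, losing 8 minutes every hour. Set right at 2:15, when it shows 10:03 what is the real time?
For every 60 true minutes, the faulty clock advances 52 minutes, so 1 faulty-clock minute corresponds to 60/52 true minutes.
From 2:15 to 10:03 on the faulty dial is 468 minutes.
True elapsed: 468 x 60/52 = 540 minutes = 9 hours.
True time: 2:15 + 9 hours = 11:15.

Final answer: 11:15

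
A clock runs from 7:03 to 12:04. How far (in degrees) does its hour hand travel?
The hour hand moves 0.5 degrees per minute.
Time elapsed: 12:04 - 7:03 = 301 minutes
Angular displacement: 301 x 0.5 = 150.5 degrees

Final answer: 150.5 degrees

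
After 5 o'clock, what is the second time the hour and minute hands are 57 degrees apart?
At t minutes past 5:00, the hour hand is at 30 x 5 + 0.5t degrees and the minute hand is at 6t degrees.
The smaller angle between them is 57 degrees when |30H - 5.5t| = 57 or |30H - 5.5t| = 303.
With H = 5, solve 30 x 5 - 5.5t = +/- target for each target:
  t = (30 x 5 - 57) / 5.5 = 16.91
  t = (30 x 5 + 57) / 5.5 = 37.64
  t = (30 x 5 - 303) / 5.5 = -27.82 (outside (0, 60))
  t = (30 x 5 + 303) / 5.5 = 82.36 (outside (0, 60))
Valid solutions in (0, 60): {16.91, 37.64} minutes.
The second occurrence is t = 37.64 minutes.
The hands form a 57-degree angle at 37.64 minutes past 5:00.

Final answer: 37.64 minutes past 5:00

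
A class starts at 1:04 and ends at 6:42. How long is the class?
From 1:04 to 6:42:
(6 x 60 + 42) - (1 x 60 + 4) = 402 - 64 = 338 minutes
= 5 hours and 38 minutes

Final answer: 5 hours and 38 minutes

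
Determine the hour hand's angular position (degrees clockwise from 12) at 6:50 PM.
The hour hand moves 30 degrees per hour and 0.5 degrees per minute.
At 6:50: (6) x 30 + 50 x 0.5 = 180 + 25 = 205 degrees

Final answer: 205 degrees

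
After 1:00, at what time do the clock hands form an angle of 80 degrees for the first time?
At t minutes past 1:00, the hour hand is at 30 x 1 + 0.5t degrees and the minute hand is at 6t degrees.
The smaller angle between them is 80 degrees when |30H - 5.5t| = 80 or |30H - 5.5t| = 280.
With H = 1, solve 30 x 1 - 5.5t = +/- target for each target:
  t = (30 x 1 - 80) / 5.5 = -9.09 (outside (0, 60))
  t = (30 x 1 + 80) / 5.5 = 20
  t = (30 x 1 - 280) / 5.5 = -45.45 (outside (0, 60))
  t = (30 x 1 + 280) / 5.5 = 56.36
Valid solutions in (0, 60): {20, 56.36} minutes.
The first occurrence is t = 20 minutes.
The hands form a 80-degree angle at 20 minutes past 1:00.

Final answer: 20 minutes past 1:00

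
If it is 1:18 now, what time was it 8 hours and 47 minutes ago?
Starting time: 1:18 = 78 total minutes past 12:00
Subtracting: 8 hours and 47 minutes = 527 minutes
78 - 527 = -449 (negative, add 12 hours = 720) = 271 minutes
= 4 hours and 31 minutes past 12:00 = 4:31

Final answer: 4:31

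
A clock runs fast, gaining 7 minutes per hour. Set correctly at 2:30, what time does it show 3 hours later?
For every 60 true minutes, the faulty clock advances 60 + 7 = 67 minutes.
True elapsed: 3 hours = 180 minutes.
Faulty clock advances: 180 x 67/60 = 201 minutes (drift: 21 minutes ahead).
Shown time: 2:30 + 201 minutes = 5:51.

Final answer: 5:51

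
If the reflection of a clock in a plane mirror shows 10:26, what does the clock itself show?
Reflection across the vertical (12-6) axis maps a hand at angle A degrees to (360 - A) degrees, which sends a reading of T minutes past 12:00 to (720 - T) minutes past 12:00.
Mirror reads 10:26 = 626 minutes past 12:00.
Actual time: (720 - 626) mod 720 = 94 minutes = 1:34.

Final answer: 1:34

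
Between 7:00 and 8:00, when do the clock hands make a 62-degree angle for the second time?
At t minutes past 7:00, the hour hand is at 30 x 7 + 0.5t degrees and the minute hand is at 6t degrees.
The smaller angle between them is 62 degrees when |30H - 5.5t| = 62 or |30H - 5.5t| = 298.
With H = 7, solve 30 x 7 - 5.5t = +/- target for each target:
  t = (30 x 7 - 62) / 5.5 = 26.91
  t = (30 x 7 + 62) / 5.5 = 49.45
  t = (30 x 7 - 298) / 5.5 = -16 (outside (0, 60))
  t = (30 x 7 + 298) / 5.5 = 92.36 (outside (0, 60))
Valid solutions in (0, 60): {26.91, 49.45} minutes.
The second occurrence is t = 49.45 minutes.
The hands form a 62-degree angle at 49.45 minutes past 7:00.

Final answer: 49.45 minutes past 7:00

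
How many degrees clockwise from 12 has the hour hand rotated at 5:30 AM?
The hour hand moves 30 degrees per hour and 0.5 degrees per minute.
At 5:30: (5) x 30 + 30 x 0.5 = 150 + 15 = 165 degrees

Final answer: 165 degrees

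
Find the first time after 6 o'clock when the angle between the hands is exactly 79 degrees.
At t minutes past 6:00, the hour hand is at 30 x 6 + 0.5t degrees and the minute hand is at 6t degrees.
The smaller angle between them is 79 degrees when |30H - 5.5t| = 79 or |30H - 5.5t| = 281.
With H = 6, solve 30 x 6 - 5.5t = +/- target for each target:
  t = (30 x 6 - 79) / 5.5 = 18.36
  t = (30 x 6 + 79) / 5.5 = 47.09
  t = (30 x 6 - 281) / 5.5 = -18.36 (outside (0, 60))
  t = (30 x 6 + 281) / 5.5 = 83.82 (outside (0, 60))
Valid solutions in (0, 60): {18.36, 47.09} minutes.
The first occurrence is t = 18.36 minutes.
The hands form a 79-degree angle at 18.36 minutes past 6:00.

Final answer: 18.36 minutes past 6:00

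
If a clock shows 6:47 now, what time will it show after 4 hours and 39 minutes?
Starting time: 6:47
Adding 39 minutes to 47 minutes: 47 + 39 = 86 minutes = 1 hour and 26 minutes
Adding 4 hours: 6 + 4 + 1 (carry) = 11
Final time: 11:26

Final answer: 11:26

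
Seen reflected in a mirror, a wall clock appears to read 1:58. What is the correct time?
Reflection across the vertical (12-6) axis maps a hand at angle A degrees to (360 - A) degrees, which sends a reading of T minutes past 12:00 to (720 - T) minutes past 12:00.
Mirror reads 1:58 = 118 minutes past 12:00.
Actual time: (720 - 118) mod 720 = 602 minutes = 10:02.

Final answer: 10:02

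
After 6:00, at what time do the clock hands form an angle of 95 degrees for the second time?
At t minutes past 6:00, the hour hand is at 30 x 6 + 0.5t degrees and the minute hand is at 6t degrees.
The smaller angle between them is 95 degrees when |30H - 5.5t| = 95 or |30H - 5.5t| = 265.
With H = 6, solve 30 x 6 - 5.5t = +/- target for each target:
  t = (30 x 6 - 95) / 5.5 = 15.45
  t = (30 x 6 + 95) / 5.5 = 50
  t = (30 x 6 - 265) / 5.5 = -15.45 (outside (0, 60))
  t = (30 x 6 + 265) / 5.5 = 80.91 (outside (0, 60))
Valid solutions in (0, 60): {15.45, 50} minutes.
The second occurrence is t = 50 minutes.
The hands form a 95-degree angle at 50 minutes past 6:00.

Final answer: 50 minutes past 6:00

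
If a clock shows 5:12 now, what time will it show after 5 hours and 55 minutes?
Starting time: 5:12
Adding 55 minutes to 12 minutes: 12 + 55 = 67 minutes = 1 hour and 7 minutes
Adding 5 hours: 5 + 5 + 1 (carry) = 11
Final time: 11:07

Final answer: 11:07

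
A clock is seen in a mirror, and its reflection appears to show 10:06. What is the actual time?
Reflection across the vertical (12-6) axis maps a hand at angle A degrees to (360 - A) degrees, which sends a reading of T minutes past 12:00 to (720 - T) minutes past 12:00.
Mirror reads 10:06 = 606 minutes past 12:00.
Actual time: (720 - 606) mod 720 = 114 minutes = 1:54.

Final answer: 1:54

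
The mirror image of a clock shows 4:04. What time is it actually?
Reflection across the vertical (12-6) axis maps a hand at angle A degrees to (360 - A) degrees, which sends a reading of T minutes past 12:00 to (720 - T) minutes past 12:00.
Mirror reads 4:04 = 244 minutes past 12:00.
Actual time: (720 - 244) mod 720 = 476 minutes = 7:56.

Final answer: 7:56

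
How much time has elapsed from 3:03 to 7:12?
From 3:03 to 7:12:
(7 x 60 + 12) - (3 x 60 + 3) = 432 - 183 = 249 minutes
= 4 hours and 9 minutes

Final answer: 4 hours and 9 minutes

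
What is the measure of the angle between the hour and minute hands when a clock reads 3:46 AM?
Hour hand position: 3 x 30 + 46 x 0.5 = 113 degrees
Minute hand position: 46 x 6 = 276 degrees
Difference: |113 - 276| = 163 degrees
The angle between the hands is 163 degrees

Final answer: 163 degrees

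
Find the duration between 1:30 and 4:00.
From 1:30 to 4:00:
(4 x 60 + 0) - (1 x 60 + 30) = 240 - 90 = 150 minutes
= 2 hours and 30 minutes

Final answer: 2 hours and 30 minutes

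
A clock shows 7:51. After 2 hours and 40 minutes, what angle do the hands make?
First find the time 2 hours and 40 minutes after 7:51.
Total minutes: 7 x 60 + 51 + 2 x 60 + 40 = 631.
631 mod 720 = 631 minutes = 10:31.
Now compute the angle at 10:31:
Hour hand: 10 x 30 + 31 x 0.5 = 315.5 degrees
Minute hand: 31 x 6 = 186 degrees
Difference: |315.5 - 186| = 129.5 degrees
The angle is 129.5 degrees

Final answer: 129.5 degrees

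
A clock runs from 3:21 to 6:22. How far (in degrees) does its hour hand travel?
The hour hand moves 0.5 degrees per minute.
Time elapsed: 6:22 - 3:21 = 181 minutes
Angular displacement: 181 x 0.5 = 90.5 degrees

Final answer: 90.5 degrees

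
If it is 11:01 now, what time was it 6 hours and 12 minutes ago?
Starting time: 11:01 = 661 total minutes past 12:00
Subtracting: 6 hours and 12 minutes = 372 minutes
661 - 372 = 289 minutes
= 4 hours and 49 minutes past 12:00 = 4:49

Final answer: 4:49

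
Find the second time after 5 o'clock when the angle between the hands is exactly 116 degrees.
At t minutes past 5:00, the hour hand is at 30 x 5 + 0.5t degrees and the minute hand is at 6t degrees.
The smaller angle between them is 116 degrees when |30H - 5.5t| = 116 or |30H - 5.5t| = 244.
With H = 5, solve 30 x 5 - 5.5t = +/- target for each target:
  t = (30 x 5 - 116) / 5.5 = 6.18
  t = (30 x 5 + 116) / 5.5 = 48.36
  t = (30 x 5 - 244) / 5.5 = -17.09 (outside (0, 60))
  t = (30 x 5 + 244) / 5.5 = 71.64 (outside (0, 60))
Valid solutions in (0, 60): {6.18, 48.36} minutes.
The second occurrence is t = 48.36 minutes.
The hands form a 116-degree angle at 48.36 minutes past 5:00.

Final answer: 48.36 minutes past 5:00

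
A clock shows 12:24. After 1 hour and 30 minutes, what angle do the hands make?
First find the time 1 hour and 30 minutes after 12:24.
Total minutes: 12 x 60 + 24 + 1 x 60 + 30 = 834.
834 mod 720 = 114 minutes = 1:54.
Now compute the angle at 1:54:
Hour hand: 1 x 30 + 54 x 0.5 = 57 degrees
Minute hand: 54 x 6 = 324 degrees
Difference: |57 - 324| = 267 degrees
Smaller angle: 360 - 267 = 93 degrees

Final answer: 93 degrees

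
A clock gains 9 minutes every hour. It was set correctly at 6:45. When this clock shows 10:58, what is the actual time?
For every 60 true minutes, the faulty clock advances 69 minutes, so 1 faulty-clock minute corresponds to 60/69 true minutes.
From 6:45 to 10:58 on the faulty dial is 253 minutes.
True elapsed: 253 x 60/69 = 220 minutes = 3 hours and 40 minutes.
True time: 6:45 + 3 hours and 40 minutes = 10:25.

Final answer: 10:25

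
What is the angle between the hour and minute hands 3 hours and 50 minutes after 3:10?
First find the time 3 hours and 50 minutes after 3:10.
Total minutes: 3 x 60 + 10 + 3 x 60 + 50 = 420.
420 mod 720 = 420 minutes = 7:00.
Now compute the angle at 7:00:
Hour hand: 7 x 30 + 0 x 0.5 = 210 degrees
Minute hand: 0 x 6 = 0 degrees
Difference: |210 - 0| = 210 degrees
Smaller angle: 360 - 210 = 150 degrees

Final answer: 150 degrees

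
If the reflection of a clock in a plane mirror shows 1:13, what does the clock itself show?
Reflection across the vertical (12-6) axis maps a hand at angle A degrees to (360 - A) degrees, which sends a reading of T minutes past 12:00 to (720 - T) minutes past 12:00.
Mirror reads 1:13 = 73 minutes past 12:00.
Actual time: (720 - 73) mod 720 = 647 minutes = 10:47.

Final answer: 10:47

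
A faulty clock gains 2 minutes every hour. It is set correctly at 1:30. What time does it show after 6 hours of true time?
For every 60 true minutes, the faulty clock advances 60 + 2 = 62 minutes.
True elapsed: 6 hours = 360 minutes.
Faulty clock advances: 360 x 62/60 = 372 minutes (drift: 12 minutes ahead).
Shown time: 1:30 + 372 minutes = 7:42.

Final answer: 7:42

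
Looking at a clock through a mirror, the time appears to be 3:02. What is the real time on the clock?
Reflection across the vertical (12-6) axis maps a hand at angle A degrees to (360 - A) degrees, which sends a reading of T minutes past 12:00 to (720 - T) minutes past 12:00.
Mirror reads 3:02 = 182 minutes past 12:00.
Actual time: (720 - 182) mod 720 = 538 minutes = 8:58.

Final answer: 8:58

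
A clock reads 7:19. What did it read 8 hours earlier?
Starting time: 7:19 = 439 total minutes past 12:00
Subtracting: 8 hours = 480 minutes
439 - 480 = -41 (negative, add 12 hours = 720) = 679 minutes
= 11 hours and 19 minutes past 12:00 = 11:19

Final answer: 11:19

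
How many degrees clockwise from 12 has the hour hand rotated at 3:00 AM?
The hour hand moves 30 degrees per hour and 0.5 degrees per minute.
At 3:00: (3) x 30 + 0 x 0.5 = 90 + 0 = 90 degrees

Final answer: 90 degrees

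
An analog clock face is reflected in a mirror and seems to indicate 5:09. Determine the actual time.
Reflection across the vertical (12-6) axis maps a hand at angle A degrees to (360 - A) degrees, which sends a reading of T minutes past 12:00 to (720 - T) minutes past 12:00.
Mirror reads 5:09 = 309 minutes past 12:00.
Actual time: (720 - 309) mod 720 = 411 minutes = 6:51.

Final answer: 6:51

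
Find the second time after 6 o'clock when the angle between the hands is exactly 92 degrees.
At t minutes past 6:00, the hour hand is at 30 x 6 + 0.5t degrees and the minute hand is at 6t degrees.
The smaller angle between them is 92 degrees when |30H - 5.5t| = 92 or |30H - 5.5t| = 268.
With H = 6, solve 30 x 6 - 5.5t = +/- target for each target:
  t = (30 x 6 - 92) / 5.5 = 16
  t = (30 x 6 + 92) / 5.5 = 49.45
  t = (30 x 6 - 268) / 5.5 = -16 (outside (0, 60))
  t = (30 x 6 + 268) / 5.5 = 81.45 (outside (0, 60))
Valid solutions in (0, 60): {16, 49.45} minutes.
The second occurrence is t = 49.45 minutes.
The hands form a 92-degree angle at 49.45 minutes past 6:00.

Final answer: 49.45 minutes past 6:00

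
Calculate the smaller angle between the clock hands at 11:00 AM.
Hour hand position: 11 x 30 + 0 x 0.5 = 330 degrees
Minute hand position: 0 x 6 = 0 degrees
Difference: |330 - 0| = 330 degrees
Since 330 > 180, the smaller angle is 360 - 330 = 30 degrees

Final answer: 30 degrees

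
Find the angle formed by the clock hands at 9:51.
Hour hand position: 9 x 30 + 51 x 0.5 = 295.5 degrees
Minute hand position: 51 x 6 = 306 degrees
Difference: |295.5 - 306| = 10.5 degrees
The angle between the hands is 10.5 degrees

Final answer: 10.5 degrees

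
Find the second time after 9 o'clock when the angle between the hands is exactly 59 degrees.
At t minutes past 9:00, the hour hand is at 30 x 9 + 0.5t degrees and the minute hand is at 6t degrees.
The smaller angle between them is 59 degrees when |30H - 5.5t| = 59 or |30H - 5.5t| = 301.
With H = 9, solve 30 x 9 - 5.5t = +/- target for each target:
  t = (30 x 9 - 59) / 5.5 = 38.36
  t = (30 x 9 + 59) / 5.5 = 59.82
  t = (30 x 9 - 301) / 5.5 = -5.64 (outside (0, 60))
  t = (30 x 9 + 301) / 5.5 = 103.82 (outside (0, 60))
Valid solutions in (0, 60): {38.36, 59.82} minutes.
The second occurrence is t = 59.82 minutes.
The hands form a 59-degree angle at 59.82 minutes past 9:00.

Final answer: 59.82 minutes past 9:00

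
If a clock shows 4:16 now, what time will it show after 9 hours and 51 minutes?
Starting time: 4:16
Adding 51 minutes to 16 minutes: 16 + 51 = 67 minutes = 1 hour and 7 minutes
Adding 9 hours: 4 + 9 + 1 (carry) = 14 - 12 = 2
Final time: 2:07

Final answer: 2:07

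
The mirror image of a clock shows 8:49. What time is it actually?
Reflection across the vertical (12-6) axis maps a hand at angle A degrees to (360 - A) degrees, which sends a reading of T minutes past 12:00 to (720 - T) minutes past 12:00.
Mirror reads 8:49 = 529 minutes past 12:00.
Actual time: (720 - 529) mod 720 = 191 minutes = 3:11.

Final answer: 3:11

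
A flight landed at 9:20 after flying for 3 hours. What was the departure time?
Starting time: 9:20 = 560 total minutes past 12:00
Subtracting: 3 hours = 180 minutes
560 - 180 = 380 minutes
= 6 hours and 20 minutes past 12:00 = 6:20

Final answer: 6:20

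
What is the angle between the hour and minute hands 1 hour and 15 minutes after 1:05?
First find the time 1 hour and 15 minutes after 1:05.
Total minutes: 1 x 60 + 5 + 1 x 60 + 15 = 140.
140 mod 720 = 140 minutes = 2:20.
Now compute the angle at 2:20:
Hour hand: 2 x 30 + 20 x 0.5 = 70 degrees
Minute hand: 20 x 6 = 120 degrees
Difference: |70 - 120| = 50 degrees
The angle is 50 degrees

Final answer: 50 degrees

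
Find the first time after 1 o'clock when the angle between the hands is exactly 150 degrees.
At t minutes past 1:00, the hour hand is at 30 x 1 + 0.5t degrees and the minute hand is at 6t degrees.
The smaller angle between them is 150 degrees when |30H - 5.5t| = 150 or |30H - 5.5t| = 210.
With H = 1, solve 30 x 1 - 5.5t = +/- target for each target:
  t = (30 x 1 - 150) / 5.5 = -21.82 (outside (0, 60))
  t = (30 x 1 + 150) / 5.5 = 32.73
  t = (30 x 1 - 210) / 5.5 = -32.73 (outside (0, 60))
  t = (30 x 1 + 210) / 5.5 = 43.64
Valid solutions in (0, 60): {32.73, 43.64} minutes.
The first occurrence is t = 32.73 minutes.
The hands form a 150-degree angle at 32.73 minutes past 1:00.

Final answer: 32.73 minutes past 1:00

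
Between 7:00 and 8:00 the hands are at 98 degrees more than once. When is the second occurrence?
At t minutes past 7:00, the hour hand is at 30 x 7 + 0.5t degrees and the minute hand is at 6t degrees.
The smaller angle between them is 98 degrees when |30H - 5.5t| = 98 or |30H - 5.5t| = 262.
With H = 7, solve 30 x 7 - 5.5t = +/- target for each target:
  t = (30 x 7 - 98) / 5.5 = 20.36
  t = (30 x 7 + 98) / 5.5 = 56
  t = (30 x 7 - 262) / 5.5 = -9.45 (outside (0, 60))
  t = (30 x 7 + 262) / 5.5 = 85.82 (outside (0, 60))
Valid solutions in (0, 60): {20.36, 56} minutes.
The second occurrence is t = 56 minutes.
The hands form a 98-degree angle at 56 minutes past 7:00.

Final answer: 56 minutes past 7:00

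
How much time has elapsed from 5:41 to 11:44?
From 5:41 to 11:44:
(11 x 60 + 44) - (5 x 60 + 41) = 704 - 341 = 363 minutes
= 6 hours and 3 minutes

Final answer: 6 hours and 3 minutes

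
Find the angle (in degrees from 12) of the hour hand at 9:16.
The hour hand moves 30 degrees per hour and 0.5 degrees per minute.
At 9:16: (9) x 30 + 16 x 0.5 = 270 + 8 = 278 degrees

Final answer: 278 degrees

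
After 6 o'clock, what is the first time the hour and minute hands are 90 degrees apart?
At t minutes past 6:00, the hour hand is at 30 x 6 + 0.5t degrees and the minute hand is at 6t degrees.
The smaller angle between them is 90 degrees when |30H - 5.5t| = 90 or |30H - 5.5t| = 270.
With H = 6, solve 30 x 6 - 5.5t = +/- target for each target:
  t = (30 x 6 - 90) / 5.5 = 16.36
  t = (30 x 6 + 90) / 5.5 = 49.09
  t = (30 x 6 - 270) / 5.5 = -16.36 (outside (0, 60))
  t = (30 x 6 + 270) / 5.5 = 81.82 (outside (0, 60))
Valid solutions in (0, 60): {16.36, 49.09} minutes.
The first occurrence is t = 16.36 minutes.
The hands form a 90-degree angle at 16.36 minutes past 6:00.

Final answer: 16.36 minutes past 6:00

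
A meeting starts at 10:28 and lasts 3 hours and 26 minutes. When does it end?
Starting time: 10:28
Adding 26 minutes to 28 minutes: 28 + 26 = 54 minutes
Adding 3 hours: 10 + 3 = 13 - 12 = 1
Final time: 1:54

Final answer: 1:54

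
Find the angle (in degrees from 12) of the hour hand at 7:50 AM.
The hour hand moves 30 degrees per hour and 0.5 degrees per minute.
At 7:50: (7) x 30 + 50 x 0.5 = 210 + 25 = 235 degrees

Final answer: 235 degrees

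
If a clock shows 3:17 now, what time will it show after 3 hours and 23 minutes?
Starting time: 3:17
Adding 23 minutes to 17 minutes: 17 + 23 = 40 minutes
Adding 3 hours: 3 + 3 = 6
Final time: 6:40

Final answer: 6:40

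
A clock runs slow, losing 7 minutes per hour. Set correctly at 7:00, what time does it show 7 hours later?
For every 60 true minutes, the faulty clock advances 60 - 7 = 53 minutes.
True elapsed: 7 hours = 420 minutes.
Faulty clock advances: 420 x 53/60 = 371 minutes (drift: 49 minutes behind).
Shown time: 7:00 + 371 minutes = 1:11.

Final answer: 1:11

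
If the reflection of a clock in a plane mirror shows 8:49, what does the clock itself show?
Reflection across the vertical (12-6) axis maps a hand at angle A degrees to (360 - A) degrees, which sends a reading of T minutes past 12:00 to (720 - T) minutes past 12:00.
Mirror reads 8:49 = 529 minutes past 12:00.
Actual time: (720 - 529) mod 720 = 191 minutes = 3:11.

Final answer: 3:11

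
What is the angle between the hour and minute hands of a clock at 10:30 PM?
Hour hand position: 10 x 30 + 30 x 0.5 = 315 degrees
Minute hand position: 30 x 6 = 180 degrees
Difference: |315 - 180| = 135 degrees
The angle between the hands is 135 degrees

Final answer: 135 degrees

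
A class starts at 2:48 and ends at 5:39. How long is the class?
From 2:48 to 5:39:
(5 x 60 + 39) - (2 x 60 + 48) = 339 - 168 = 171 minutes
= 2 hours and 51 minutes

Final answer: 2 hours and 51 minutes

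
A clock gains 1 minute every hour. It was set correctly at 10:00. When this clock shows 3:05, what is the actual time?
For every 60 true minutes, the faulty clock advances 61 minutes, so 1 faulty-clock minute corresponds to 60/61 true minutes.
From 10:00 to 3:05 on the faulty dial is 305 minutes.
True elapsed: 305 x 60/61 = 300 minutes = 5 hours.
True time: 10:00 + 5 hours = 3:00.

Final answer: 3:00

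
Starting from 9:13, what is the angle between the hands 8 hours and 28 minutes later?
First find the time 8 hours and 28 minutes after 9:13.
Total minutes: 9 x 60 + 13 + 8 x 60 + 28 = 1061.
1061 mod 720 = 341 minutes = 5:41.
Now compute the angle at 5:41:
Hour hand: 5 x 30 + 41 x 0.5 = 170.5 degrees
Minute hand: 41 x 6 = 246 degrees
Difference: |170.5 - 246| = 75.5 degrees
The angle is 75.5 degrees

Final answer: 75.5 degrees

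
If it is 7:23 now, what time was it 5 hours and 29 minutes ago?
Starting time: 7:23 = 443 total minutes past 12:00
Subtracting: 5 hours and 29 minutes = 329 minutes
443 - 329 = 114 minutes
= 1 hour and 54 minutes past 12:00 = 1:54

Final answer: 1:54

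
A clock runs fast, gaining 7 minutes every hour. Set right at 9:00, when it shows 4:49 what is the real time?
For every 60 true minutes, the faulty clock advances 67 minutes, so 1 faulty-clock minute corresponds to 60/67 true minutes.
From 9:00 to 4:49 on the faulty dial is 469 minutes.
True elapsed: 469 x 60/67 = 420 minutes = 7 hours.
True time: 9:00 + 7 hours = 4:00.

Final answer: 4:00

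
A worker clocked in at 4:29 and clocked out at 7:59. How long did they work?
From 4:29 to 7:59:
(7 x 60 + 59) - (4 x 60 + 29) = 479 - 269 = 210 minutes
= 3 hours and 30 minutes

Final answer: 3 hours and 30 minutes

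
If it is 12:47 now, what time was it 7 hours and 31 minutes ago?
Starting time: 12:47 = 47 total minutes past 12:00
Subtracting: 7 hours and 31 minutes = 451 minutes
47 - 451 = -404 (negative, add 12 hours = 720) = 316 minutes
= 5 hours and 16 minutes past 12:00 = 5:16

Final answer: 5:16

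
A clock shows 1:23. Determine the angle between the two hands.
Hour hand position: 1 x 30 + 23 x 0.5 = 41.5 degrees
Minute hand position: 23 x 6 = 138 degrees
Difference: |41.5 - 138| = 96.5 degrees
The angle between the hands is 96.5 degrees

Final answer: 96.5 degrees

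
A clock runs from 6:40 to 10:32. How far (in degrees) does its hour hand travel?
The hour hand moves 0.5 degrees per minute.
Time elapsed: 10:32 - 6:40 = 232 minutes
Angular displacement: 232 x 0.5 = 116 degrees

Final answer: 116 degrees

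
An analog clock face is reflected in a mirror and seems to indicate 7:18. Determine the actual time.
Reflection across the vertical (12-6) axis maps a hand at angle A degrees to (360 - A) degrees, which sends a reading of T minutes past 12:00 to (720 - T) minutes past 12:00.
Mirror reads 7:18 = 438 minutes past 12:00.
Actual time: (720 - 438) mod 720 = 282 minutes = 4:42.

Final answer: 4:42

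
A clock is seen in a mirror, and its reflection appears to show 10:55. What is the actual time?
Reflection across the vertical (12-6) axis maps a hand at angle A degrees to (360 - A) degrees, which sends a reading of T minutes past 12:00 to (720 - T) minutes past 12:00.
Mirror reads 10:55 = 655 minutes past 12:00.
Actual time: (720 - 655) mod 720 = 65 minutes = 1:05.

Final answer: 1:05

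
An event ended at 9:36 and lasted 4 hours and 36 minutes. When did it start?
Starting time: 9:36 = 576 total minutes past 12:00
Subtracting: 4 hours and 36 minutes = 276 minutes
576 - 276 = 300 minutes
= 5 hours past 12:00 = 5:00

Final answer: 5:00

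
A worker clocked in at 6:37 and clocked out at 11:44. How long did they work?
From 6:37 to 11:44:
(11 x 60 + 44) - (6 x 60 + 37) = 704 - 397 = 307 minutes
= 5 hours and 7 minutes

Final answer: 5 hours and 7 minutes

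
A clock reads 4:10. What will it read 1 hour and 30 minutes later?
Starting time: 4:10
Adding 30 minutes to 10 minutes: 10 + 30 = 40 minutes
Adding 1 hour: 4 + 1 = 5
Final time: 5:40

Final answer: 5:40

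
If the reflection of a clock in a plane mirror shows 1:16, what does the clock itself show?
Reflection across the vertical (12-6) axis maps a hand at angle A degrees to (360 - A) degrees, which sends a reading of T minutes past 12:00 to (720 - T) minutes past 12:00.
Mirror reads 1:16 = 76 minutes past 12:00.
Actual time: (720 - 76) mod 720 = 644 minutes = 10:44.

Final answer: 10:44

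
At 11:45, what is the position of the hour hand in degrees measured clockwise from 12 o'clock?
The hour hand moves 30 degrees per hour and 0.5 degrees per minute.
At 11:45: (11) x 30 + 45 x 0.5 = 330 + 22.5 = 352.5 degrees

Final answer: 352.5 degrees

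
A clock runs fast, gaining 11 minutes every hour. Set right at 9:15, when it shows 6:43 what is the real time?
For every 60 true minutes, the faulty clock advances 71 minutes, so 1 faulty-clock minute corresponds to 60/71 true minutes.
From 9:15 to 6:43 on the faulty dial is 568 minutes.
True elapsed: 568 x 60/71 = 480 minutes = 8 hours.
True time: 9:15 + 8 hours = 5:15.

Final answer: 5:15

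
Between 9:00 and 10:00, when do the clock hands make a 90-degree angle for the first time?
At t minutes past 9:00, the hour hand is at 30 x 9 + 0.5t degrees and the minute hand is at 6t degrees.
The smaller angle between them is 90 degrees when |30H - 5.5t| = 90 or |30H - 5.5t| = 270.
With H = 9, solve 30 x 9 - 5.5t = +/- target for each target:
  t = (30 x 9 - 90) / 5.5 = 32.73
  t = (30 x 9 + 90) / 5.5 = 65.45 (outside (0, 60))
  t = (30 x 9 - 270) / 5.5 = 0 (outside (0, 60))
  t = (30 x 9 + 270) / 5.5 = 98.18 (outside (0, 60))
Valid solutions in (0, 60): {32.73} minutes.
The first occurrence is t = 32.73 minutes.
The hands form a 90-degree angle at 32.73 minutes past 9:00.

Final answer: 32.73 minutes past 9:00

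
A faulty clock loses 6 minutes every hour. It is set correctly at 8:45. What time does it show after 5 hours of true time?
For every 60 true minutes, the faulty clock advances 60 - 6 = 54 minutes.
True elapsed: 5 hours = 300 minutes.
Faulty clock advances: 300 x 54/60 = 270 minutes (drift: 30 minutes behind).
Shown time: 8:45 + 270 minutes = 1:15.

Final answer: 1:15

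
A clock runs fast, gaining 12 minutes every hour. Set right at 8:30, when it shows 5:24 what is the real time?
For every 60 true minutes, the faulty clock advances 72 minutes, so 1 faulty-clock minute corresponds to 60/72 true minutes.
From 8:30 to 5:24 on the faulty dial is 534 minutes.
True elapsed: 534 x 60/72 = 445 minutes = 7 hours and 25 minutes.
True time: 8:30 + 7 hours and 25 minutes = 3:55.

Final answer: 3:55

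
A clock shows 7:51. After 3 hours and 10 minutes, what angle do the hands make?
First find the time 3 hours and 10 minutes after 7:51.
Total minutes: 7 x 60 + 51 + 3 x 60 + 10 = 661.
661 mod 720 = 661 minutes = 11:01.
Now compute the angle at 11:01:
Hour hand: 11 x 30 + 1 x 0.5 = 330.5 degrees
Minute hand: 1 x 6 = 6 degrees
Difference: |330.5 - 6| = 324.5 degrees
Smaller angle: 360 - 324.5 = 35.5 degrees

Final answer: 35.5 degrees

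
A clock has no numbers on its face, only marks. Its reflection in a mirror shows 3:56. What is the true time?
Reflection across the vertical (12-6) axis maps a hand at angle A degrees to (360 - A) degrees, which sends a reading of T minutes past 12:00 to (720 - T) minutes past 12:00.
Mirror reads 3:56 = 236 minutes past 12:00.
Actual time: (720 - 236) mod 720 = 484 minutes = 8:04.

Final answer: 8:04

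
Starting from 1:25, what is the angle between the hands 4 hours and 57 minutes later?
First find the time 4 hours and 57 minutes after 1:25.
Total minutes: 1 x 60 + 25 + 4 x 60 + 57 = 382.
382 mod 720 = 382 minutes = 6:22.
Now compute the angle at 6:22:
Hour hand: 6 x 30 + 22 x 0.5 = 191 degrees
Minute hand: 22 x 6 = 132 degrees
Difference: |191 - 132| = 59 degrees
The angle is 59 degrees

Final answer: 59 degrees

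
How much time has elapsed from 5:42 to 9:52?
From 5:42 to 9:52:
(9 x 60 + 52) - (5 x 60 + 42) = 592 - 342 = 250 minutes
= 4 hours and 10 minutes

Final answer: 4 hours and 10 minutes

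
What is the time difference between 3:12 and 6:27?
From 3:12 to 6:27:
(6 x 60 + 27) - (3 x 60 + 12) = 387 - 192 = 195 minutes
= 3 hours and 15 minutes

Final answer: 3 hours and 15 minutes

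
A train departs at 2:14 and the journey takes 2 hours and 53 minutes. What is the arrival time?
Starting time: 2:14
Adding 53 minutes to 14 minutes: 14 + 53 = 67 minutes = 1 hour and 7 minutes
Adding 2 hours: 2 + 2 + 1 (carry) = 5
Final time: 5:07

Final answer: 5:07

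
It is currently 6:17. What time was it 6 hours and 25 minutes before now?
Starting time: 6:17 = 377 total minutes past 12:00
Subtracting: 6 hours and 25 minutes = 385 minutes
377 - 385 = -8 (negative, add 12 hours = 720) = 712 minutes
= 11 hours and 52 minutes past 12:00 = 11:52

Final answer: 11:52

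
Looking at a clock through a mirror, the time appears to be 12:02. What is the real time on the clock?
Reflection across the vertical (12-6) axis maps a hand at angle A degrees to (360 - A) degrees, which sends a reading of T minutes past 12:00 to (720 - T) minutes past 12:00.
Mirror reads 12:02 = 2 minutes past 12:00.
Actual time: (720 - 2) mod 720 = 718 minutes = 11:58.

Final answer: 11:58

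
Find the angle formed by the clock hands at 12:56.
Hour hand position: 0 x 30 + 56 x 0.5 = 28 degrees
Minute hand position: 56 x 6 = 336 degrees
Difference: |28 - 336| = 308 degrees
Since 308 > 180, the smaller angle is 360 - 308 = 52 degrees

Final answer: 52 degrees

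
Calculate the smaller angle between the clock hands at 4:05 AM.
Hour hand position: 4 x 30 + 5 x 0.5 = 122.5 degrees
Minute hand position: 5 x 6 = 30 degrees
Difference: |122.5 - 30| = 92.5 degrees
The angle between the hands is 92.5 degrees

Final answer: 92.5 degrees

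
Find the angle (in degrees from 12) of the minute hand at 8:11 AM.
The minute hand moves 6 degrees per minute.
At 8:11: 11 x 6 = 66 degrees

Final answer: 66 degrees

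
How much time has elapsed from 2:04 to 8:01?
From 2:04 to 8:01:
(8 x 60 + 1) - (2 x 60 + 4) = 481 - 124 = 357 minutes
= 5 hours and 57 minutes

Final answer: 5 hours and 57 minutes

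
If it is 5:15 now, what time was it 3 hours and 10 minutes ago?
Starting time: 5:15 = 315 total minutes past 12:00
Subtracting: 3 hours and 10 minutes = 190 minutes
315 - 190 = 125 minutes
= 2 hours and 5 minutes past 12:00 = 2:05

Final answer: 2:05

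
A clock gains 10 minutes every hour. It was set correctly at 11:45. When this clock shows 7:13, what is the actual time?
For every 60 true minutes, the faulty clock advances 70 minutes, so 1 faulty-clock minute corresponds to 60/70 true minutes.
From 11:45 to 7:13 on the faulty dial is 448 minutes.
True elapsed: 448 x 60/70 = 384 minutes = 6 hours and 24 minutes.
True time: 11:45 + 6 hours and 24 minutes = 6:09.

Final answer: 6:09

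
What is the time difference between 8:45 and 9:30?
From 8:45 to 9:30:
(9 x 60 + 30) - (8 x 60 + 45) = 570 - 525 = 45 minutes
= 45 minutes

Final answer: 45 minutes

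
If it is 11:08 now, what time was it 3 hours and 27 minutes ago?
Starting time: 11:08 = 668 total minutes past 12:00
Subtracting: 3 hours and 27 minutes = 207 minutes
668 - 207 = 461 minutes
= 7 hours and 41 minutes past 12:00 = 7:41

Final answer: 7:41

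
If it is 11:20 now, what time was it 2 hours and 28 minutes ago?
Starting time: 11:20 = 680 total minutes past 12:00
Subtracting: 2 hours and 28 minutes = 148 minutes
680 - 148 = 532 minutes
= 8 hours and 52 minutes past 12:00 = 8:52

Final answer: 8:52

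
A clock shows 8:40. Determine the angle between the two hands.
Hour hand position: 8 x 30 + 40 x 0.5 = 260 degrees
Minute hand position: 40 x 6 = 240 degrees
Difference: |260 - 240| = 20 degrees
The angle between the hands is 20 degrees

Final answer: 20 degrees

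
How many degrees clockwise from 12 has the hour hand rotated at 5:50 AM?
The hour hand moves 30 degrees per hour and 0.5 degrees per minute.
At 5:50: (5) x 30 + 50 x 0.5 = 150 + 25 = 175 degrees

Final answer: 175 degrees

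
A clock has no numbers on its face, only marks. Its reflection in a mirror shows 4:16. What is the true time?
Reflection across the vertical (12-6) axis maps a hand at angle A degrees to (360 - A) degrees, which sends a reading of T minutes past 12:00 to (720 - T) minutes past 12:00.
Mirror reads 4:16 = 256 minutes past 12:00.
Actual time: (720 - 256) mod 720 = 464 minutes = 7:44.

Final answer: 7:44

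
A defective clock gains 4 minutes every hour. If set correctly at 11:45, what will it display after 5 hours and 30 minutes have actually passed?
For every 60 true minutes, the faulty clock advances 60 + 4 = 64 minutes.
True elapsed: 5 hours and 30 minutes = 330 minutes.
Faulty clock advances: 330 x 64/60 = 352 minutes (drift: 22 minutes ahead).
Shown time: 11:45 + 352 minutes = 5:37.

Final answer: 5:37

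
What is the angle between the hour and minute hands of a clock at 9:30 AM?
Hour hand position: 9 x 30 + 30 x 0.5 = 285 degrees
Minute hand position: 30 x 6 = 180 degrees
Difference: |285 - 180| = 105 degrees
The angle between the hands is 105 degrees

Final answer: 105 degrees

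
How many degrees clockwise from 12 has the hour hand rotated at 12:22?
The hour hand moves 30 degrees per hour and 0.5 degrees per minute.
At 12:22: (0) x 30 + 22 x 0.5 = 0 + 11 = 11 degrees

Final answer: 11 degrees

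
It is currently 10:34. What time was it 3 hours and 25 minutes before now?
Starting time: 10:34 = 634 total minutes past 12:00
Subtracting: 3 hours and 25 minutes = 205 minutes
634 - 205 = 429 minutes
= 7 hours and 9 minutes past 12:00 = 7:09

Final answer: 7:09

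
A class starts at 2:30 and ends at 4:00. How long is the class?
From 2:30 to 4:00:
(4 x 60 + 0) - (2 x 60 + 30) = 240 - 150 = 90 minutes
= 1 hour and 30 minutes

Final answer: 1 hour and 30 minutes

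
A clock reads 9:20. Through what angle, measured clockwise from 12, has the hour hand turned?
The hour hand moves 30 degrees per hour and 0.5 degrees per minute.
At 9:20: (9) x 30 + 20 x 0.5 = 270 + 10 = 280 degrees

Final answer: 280 degrees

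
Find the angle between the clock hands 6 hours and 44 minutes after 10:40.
First find the time 6 hours and 44 minutes after 10:40.
Total minutes: 10 x 60 + 40 + 6 x 60 + 44 = 1044.
1044 mod 720 = 324 minutes = 5:24.
Now compute the angle at 5:24:
Hour hand: 5 x 30 + 24 x 0.5 = 162 degrees
Minute hand: 24 x 6 = 144 degrees
Difference: |162 - 144| = 18 degrees
The angle is 18 degrees

Final answer: 18 degrees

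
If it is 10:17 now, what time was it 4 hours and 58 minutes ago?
Starting time: 10:17 = 617 total minutes past 12:00
Subtracting: 4 hours and 58 minutes = 298 minutes
617 - 298 = 319 minutes
= 5 hours and 19 minutes past 12:00 = 5:19

Final answer: 5:19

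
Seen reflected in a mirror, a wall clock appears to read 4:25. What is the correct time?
Reflection across the vertical (12-6) axis maps a hand at angle A degrees to (360 - A) degrees, which sends a reading of T minutes past 12:00 to (720 - T) minutes past 12:00.
Mirror reads 4:25 = 265 minutes past 12:00.
Actual time: (720 - 265) mod 720 = 455 minutes = 7:35.

Final answer: 7:35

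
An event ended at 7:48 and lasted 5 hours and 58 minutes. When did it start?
Starting time: 7:48 = 468 total minutes past 12:00
Subtracting: 5 hours and 58 minutes = 358 minutes
468 - 358 = 110 minutes
= 1 hour and 50 minutes past 12:00 = 1:50

Final answer: 1:50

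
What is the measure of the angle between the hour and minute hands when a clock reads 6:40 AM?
Hour hand position: 6 x 30 + 40 x 0.5 = 200 degrees
Minute hand position: 40 x 6 = 240 degrees
Difference: |200 - 240| = 40 degrees
The angle between the hands is 40 degrees

Final answer: 40 degrees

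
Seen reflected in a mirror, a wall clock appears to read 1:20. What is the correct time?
Reflection across the vertical (12-6) axis maps a hand at angle A degrees to (360 - A) degrees, which sends a reading of T minutes past 12:00 to (720 - T) minutes past 12:00.
Mirror reads 1:20 = 80 minutes past 12:00.
Actual time: (720 - 80) mod 720 = 640 minutes = 10:40.

Final answer: 10:40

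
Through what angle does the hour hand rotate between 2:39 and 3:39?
The hour hand moves 0.5 degrees per minute.
Time elapsed: 3:39 - 2:39 = 60 minutes
Angular displacement: 60 x 0.5 = 30 degrees

Final answer: 30 degrees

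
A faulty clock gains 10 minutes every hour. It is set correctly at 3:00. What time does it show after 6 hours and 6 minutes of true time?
For every 60 true minutes, the faulty clock advances 60 + 10 = 70 minutes.
True elapsed: 6 hours and 6 minutes = 366 minutes.
Faulty clock advances: 366 x 70/60 = 427 minutes (drift: 61 minutes ahead).
Shown time: 3:00 + 427 minutes = 10:07.

Final answer: 10:07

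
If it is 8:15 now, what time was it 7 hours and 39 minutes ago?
Starting time: 8:15 = 495 total minutes past 12:00
Subtracting: 7 hours and 39 minutes = 459 minutes
495 - 459 = 36 minutes
= 36 minutes past 12:00 = 12:36

Final answer: 12:36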